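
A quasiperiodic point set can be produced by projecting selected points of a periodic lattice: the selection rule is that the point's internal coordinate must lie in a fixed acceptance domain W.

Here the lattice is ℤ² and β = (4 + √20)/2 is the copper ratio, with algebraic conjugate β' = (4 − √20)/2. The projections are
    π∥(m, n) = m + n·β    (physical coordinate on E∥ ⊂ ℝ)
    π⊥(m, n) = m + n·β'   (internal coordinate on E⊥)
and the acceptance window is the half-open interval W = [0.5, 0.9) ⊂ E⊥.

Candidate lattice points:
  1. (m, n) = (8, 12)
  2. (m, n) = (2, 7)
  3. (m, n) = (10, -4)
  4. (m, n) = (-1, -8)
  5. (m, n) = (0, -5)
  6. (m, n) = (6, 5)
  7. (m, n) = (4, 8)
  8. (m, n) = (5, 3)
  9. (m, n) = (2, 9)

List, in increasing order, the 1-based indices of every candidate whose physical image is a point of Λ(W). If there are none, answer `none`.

Numerically β ≈ 4.23607 and β' = −1/β ≈ -0.23607.
[1] lift (8,12): star map gives 5.16718; window check 0.5 ≤ 5.16718 < 0.9 is false → out
[2] lift (2,7): star map gives 0.34752; window check 0.5 ≤ 0.34752 < 0.9 is false → out
[3] lift (10,-4): star map gives 10.94427; window check 0.5 ≤ 10.94427 < 0.9 is false → out
[4] lift (-1,-8): star map gives 0.88854; window check 0.5 ≤ 0.88854 < 0.9 is true → IN Λ
[5] lift (0,-5): star map gives 1.18034; window check 0.5 ≤ 1.18034 < 0.9 is false → out
[6] lift (6,5): star map gives 4.81966; window check 0.5 ≤ 4.81966 < 0.9 is false → out
[7] lift (4,8): star map gives 2.11146; window check 0.5 ≤ 2.11146 < 0.9 is false → out
[8] lift (5,3): star map gives 4.29180; window check 0.5 ≤ 4.29180 < 0.9 is false → out
[9] lift (2,9): star map gives -0.12461; window check 0.5 ≤ -0.12461 < 0.9 is false → out

4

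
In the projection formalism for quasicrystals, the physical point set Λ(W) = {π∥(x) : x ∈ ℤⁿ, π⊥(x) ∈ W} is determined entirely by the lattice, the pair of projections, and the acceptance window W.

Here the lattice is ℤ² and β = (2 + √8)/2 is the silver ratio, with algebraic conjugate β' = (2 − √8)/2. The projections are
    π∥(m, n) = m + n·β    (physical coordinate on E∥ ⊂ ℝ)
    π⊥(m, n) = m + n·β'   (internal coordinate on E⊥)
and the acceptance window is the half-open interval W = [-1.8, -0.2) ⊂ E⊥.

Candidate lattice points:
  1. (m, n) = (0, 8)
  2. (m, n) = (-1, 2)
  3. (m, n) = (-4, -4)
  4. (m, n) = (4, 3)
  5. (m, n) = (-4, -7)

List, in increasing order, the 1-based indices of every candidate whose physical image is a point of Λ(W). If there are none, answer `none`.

β' = (2−√8)/2 ≈ -0.414214.
[1] lift (0,8): star map gives -3.313708; window check -1.8 ≤ -3.313708 < -0.2 is false → out
[2] lift (-1,2): star map gives -1.828427; window check -1.8 ≤ -1.828427 < -0.2 is false → out
[3] lift (-4,-4): star map gives -2.343146; window check -1.8 ≤ -2.343146 < -0.2 is false → out
[4] lift (4,3): star map gives 2.757359; window check -1.8 ≤ 2.757359 < -0.2 is false → out
[5] lift (-4,-7): star map gives -1.100505; window check -1.8 ≤ -1.100505 < -0.2 is true → IN Λ

5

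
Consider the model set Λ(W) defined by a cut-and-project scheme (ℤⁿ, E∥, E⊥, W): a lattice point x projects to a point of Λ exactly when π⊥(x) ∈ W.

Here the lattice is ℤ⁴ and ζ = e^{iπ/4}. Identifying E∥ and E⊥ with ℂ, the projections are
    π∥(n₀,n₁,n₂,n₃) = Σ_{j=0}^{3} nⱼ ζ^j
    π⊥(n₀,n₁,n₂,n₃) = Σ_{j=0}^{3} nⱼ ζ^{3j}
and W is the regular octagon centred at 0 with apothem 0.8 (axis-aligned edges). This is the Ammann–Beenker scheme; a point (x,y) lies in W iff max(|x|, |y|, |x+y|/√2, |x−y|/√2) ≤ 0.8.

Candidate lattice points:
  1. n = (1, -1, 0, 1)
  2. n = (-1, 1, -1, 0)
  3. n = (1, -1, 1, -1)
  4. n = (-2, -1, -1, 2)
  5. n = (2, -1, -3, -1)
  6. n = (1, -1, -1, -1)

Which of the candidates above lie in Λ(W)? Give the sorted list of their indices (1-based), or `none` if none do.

none

With ζ = e^{iπ/4} the internal vectors are ζ^0,ζ^3,ζ^6,ζ^9.
candidate 1: n = (1, -1, 0, 1) → π⊥ ≈ (+2.414214, +0.000000); max(|x|,|y|,|x±y|/√2) = 2.414214 > 0.8 ⇒ ∉ W
candidate 2: n = (-1, 1, -1, 0) → π⊥ ≈ (-1.707107, +1.707107); max(|x|,|y|,|x±y|/√2) = 2.414214 > 0.8 ⇒ ∉ W
candidate 3: n = (1, -1, 1, -1) → π⊥ ≈ (+1.000000, -2.414214); max(|x|,|y|,|x±y|/√2) = 2.414214 > 0.8 ⇒ ∉ W
candidate 4: n = (-2, -1, -1, 2) → π⊥ ≈ (+0.121320, +1.707107); max(|x|,|y|,|x±y|/√2) = 1.707107 > 0.8 ⇒ ∉ W
candidate 5: n = (2, -1, -3, -1) → π⊥ ≈ (+2.000000, +1.585786); max(|x|,|y|,|x±y|/√2) = 2.535534 > 0.8 ⇒ ∉ W
candidate 6: n = (1, -1, -1, -1) → π⊥ ≈ (+1.000000, -0.414214); max(|x|,|y|,|x±y|/√2) = 1.000000 > 0.8 ⇒ ∉ W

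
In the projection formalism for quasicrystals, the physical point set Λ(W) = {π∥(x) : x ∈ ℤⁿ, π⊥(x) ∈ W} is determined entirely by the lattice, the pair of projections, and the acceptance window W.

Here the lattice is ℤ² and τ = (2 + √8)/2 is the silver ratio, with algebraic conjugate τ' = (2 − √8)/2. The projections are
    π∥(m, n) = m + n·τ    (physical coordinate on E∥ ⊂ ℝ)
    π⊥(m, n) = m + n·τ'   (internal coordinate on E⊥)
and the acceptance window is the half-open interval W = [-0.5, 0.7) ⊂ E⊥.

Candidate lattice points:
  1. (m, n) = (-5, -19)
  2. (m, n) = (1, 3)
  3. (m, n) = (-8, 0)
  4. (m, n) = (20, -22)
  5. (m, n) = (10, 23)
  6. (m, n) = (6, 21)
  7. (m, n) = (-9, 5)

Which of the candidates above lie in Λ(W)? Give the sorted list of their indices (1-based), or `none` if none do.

2, 5

Compute τ' = (2−√8)/2 = -0.41421, so π⊥(m,n) = m -0.41421·n.
#1 (-5,-19): internal coord -5 + (-19)·τ' = +2.87006; +2.87006 ∉ [-0.5, 0.7) → out
#2 (1,3): internal coord 1 + (3)·τ' = -0.24264; -0.24264 ∈ [-0.5, 0.7) → IN Λ
#3 (-8,0): internal coord -8 + (0)·τ' = -8.00000; -8.00000 ∉ [-0.5, 0.7) → out
#4 (20,-22): internal coord 20 + (-22)·τ' = +29.11270; +29.11270 ∉ [-0.5, 0.7) → out
#5 (10,23): internal coord 10 + (23)·τ' = +0.47309; +0.47309 ∈ [-0.5, 0.7) → IN Λ
#6 (6,21): internal coord 6 + (21)·τ' = -2.69848; -2.69848 ∉ [-0.5, 0.7) → out
#7 (-9,5): internal coord -9 + (5)·τ' = -11.07107; -11.07107 ∉ [-0.5, 0.7) → out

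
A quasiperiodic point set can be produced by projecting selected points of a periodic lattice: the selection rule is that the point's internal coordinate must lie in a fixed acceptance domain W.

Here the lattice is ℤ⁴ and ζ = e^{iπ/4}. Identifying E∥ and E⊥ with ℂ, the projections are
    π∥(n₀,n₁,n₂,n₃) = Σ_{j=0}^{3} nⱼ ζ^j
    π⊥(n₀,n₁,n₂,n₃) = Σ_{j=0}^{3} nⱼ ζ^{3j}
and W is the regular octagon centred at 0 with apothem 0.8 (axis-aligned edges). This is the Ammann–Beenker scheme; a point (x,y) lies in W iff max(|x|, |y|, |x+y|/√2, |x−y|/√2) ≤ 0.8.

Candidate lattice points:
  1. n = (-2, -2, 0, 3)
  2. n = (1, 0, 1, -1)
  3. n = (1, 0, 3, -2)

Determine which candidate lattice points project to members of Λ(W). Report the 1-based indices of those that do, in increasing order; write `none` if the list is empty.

π⊥(n) = n₀ + n₁ζ³ + n₂ζ⁶ + n₃ζ⁹ where ζ = e^{iπ/4}.
#1 (-2, -2, 0, 3): internal (1.5355, 0.7071); octagon support 1.5858 vs apothem 0.8 → ∉ W
#2 (1, 0, 1, -1): internal (0.2929, -1.7071); octagon support 1.7071 vs apothem 0.8 → ∉ W
#3 (1, 0, 3, -2): internal (-0.4142, -4.4142); octagon support 4.4142 vs apothem 0.8 → ∉ W

none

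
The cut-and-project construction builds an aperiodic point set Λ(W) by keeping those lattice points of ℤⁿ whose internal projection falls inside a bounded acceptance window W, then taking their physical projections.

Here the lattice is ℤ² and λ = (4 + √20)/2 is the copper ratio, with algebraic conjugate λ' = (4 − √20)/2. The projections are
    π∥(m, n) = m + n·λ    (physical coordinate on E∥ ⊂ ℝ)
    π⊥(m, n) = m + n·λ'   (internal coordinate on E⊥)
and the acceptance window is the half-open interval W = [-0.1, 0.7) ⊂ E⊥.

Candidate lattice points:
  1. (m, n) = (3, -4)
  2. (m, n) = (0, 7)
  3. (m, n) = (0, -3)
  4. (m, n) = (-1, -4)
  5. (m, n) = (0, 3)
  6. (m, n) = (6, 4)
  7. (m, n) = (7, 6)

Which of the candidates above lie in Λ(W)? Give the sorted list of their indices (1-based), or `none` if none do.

4

Numerically λ ≈ 4.236068 and λ' = −1/λ ≈ -0.236068.
#1 (3,-4): internal coord 3 + (-4)·λ' = +3.944272; +3.944272 ∉ [-0.1, 0.7) → out
#2 (0,7): internal coord 0 + (7)·λ' = -1.652476; -1.652476 ∉ [-0.1, 0.7) → out
#3 (0,-3): internal coord 0 + (-3)·λ' = +0.708204; +0.708204 ∉ [-0.1, 0.7) → out
#4 (-1,-4): internal coord -1 + (-4)·λ' = -0.055728; -0.055728 ∈ [-0.1, 0.7) → IN Λ
#5 (0,3): internal coord 0 + (3)·λ' = -0.708204; -0.708204 ∉ [-0.1, 0.7) → out
#6 (6,4): internal coord 6 + (4)·λ' = +5.055728; +5.055728 ∉ [-0.1, 0.7) → out
#7 (7,6): internal coord 7 + (6)·λ' = +5.583592; +5.583592 ∉ [-0.1, 0.7) → out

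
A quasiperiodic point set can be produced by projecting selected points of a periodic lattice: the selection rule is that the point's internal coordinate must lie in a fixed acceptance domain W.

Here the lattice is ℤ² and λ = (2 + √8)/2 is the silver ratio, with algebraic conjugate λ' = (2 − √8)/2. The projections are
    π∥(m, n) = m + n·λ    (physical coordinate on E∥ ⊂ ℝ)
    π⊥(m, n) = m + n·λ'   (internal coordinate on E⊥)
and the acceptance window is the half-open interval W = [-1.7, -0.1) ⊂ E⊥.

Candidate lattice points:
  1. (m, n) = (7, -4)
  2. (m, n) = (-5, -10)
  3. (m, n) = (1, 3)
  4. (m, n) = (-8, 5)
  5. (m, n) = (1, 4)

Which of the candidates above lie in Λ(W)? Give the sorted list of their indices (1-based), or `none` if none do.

Compute λ' = (2−√8)/2 = -0.4142, so π⊥(m,n) = m -0.4142·n.
#1 (7,-4): internal coord 7 + (-4)·λ' = +8.6569; +8.6569 ∉ [-1.7, -0.1) → out
#2 (-5,-10): internal coord -5 + (-10)·λ' = -0.8579; -0.8579 ∈ [-1.7, -0.1) → IN Λ
#3 (1,3): internal coord 1 + (3)·λ' = -0.2426; -0.2426 ∈ [-1.7, -0.1) → IN Λ
#4 (-8,5): internal coord -8 + (5)·λ' = -10.0711; -10.0711 ∉ [-1.7, -0.1) → out
#5 (1,4): internal coord 1 + (4)·λ' = -0.6569; -0.6569 ∈ [-1.7, -0.1) → IN Λ

2, 3, 5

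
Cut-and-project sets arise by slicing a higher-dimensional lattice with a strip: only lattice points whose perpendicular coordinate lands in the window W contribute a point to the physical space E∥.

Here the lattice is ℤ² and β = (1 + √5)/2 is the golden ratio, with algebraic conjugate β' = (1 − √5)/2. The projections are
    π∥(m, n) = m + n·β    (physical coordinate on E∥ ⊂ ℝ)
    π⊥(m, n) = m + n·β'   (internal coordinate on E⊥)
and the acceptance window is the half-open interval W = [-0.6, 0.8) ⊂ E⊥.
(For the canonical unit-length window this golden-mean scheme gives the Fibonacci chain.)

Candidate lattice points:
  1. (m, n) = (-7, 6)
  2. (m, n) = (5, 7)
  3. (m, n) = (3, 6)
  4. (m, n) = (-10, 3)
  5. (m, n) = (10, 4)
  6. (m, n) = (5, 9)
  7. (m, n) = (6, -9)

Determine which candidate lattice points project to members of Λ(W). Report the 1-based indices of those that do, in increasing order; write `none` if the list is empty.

2, 6

β' = (1−√5)/2 ≈ -0.61803.
#1 (-7,6): internal coord -7 + (6)·β' = -10.70820; -10.70820 ∉ [-0.6, 0.8) → out
#2 (5,7): internal coord 5 + (7)·β' = +0.67376; +0.67376 ∈ [-0.6, 0.8) → IN Λ
#3 (3,6): internal coord 3 + (6)·β' = -0.70820; -0.70820 ∉ [-0.6, 0.8) → out
#4 (-10,3): internal coord -10 + (3)·β' = -11.85410; -11.85410 ∉ [-0.6, 0.8) → out
#5 (10,4): internal coord 10 + (4)·β' = +7.52786; +7.52786 ∉ [-0.6, 0.8) → out
#6 (5,9): internal coord 5 + (9)·β' = -0.56231; -0.56231 ∈ [-0.6, 0.8) → IN Λ
#7 (6,-9): internal coord 6 + (-9)·β' = +11.56231; +11.56231 ∉ [-0.6, 0.8) → out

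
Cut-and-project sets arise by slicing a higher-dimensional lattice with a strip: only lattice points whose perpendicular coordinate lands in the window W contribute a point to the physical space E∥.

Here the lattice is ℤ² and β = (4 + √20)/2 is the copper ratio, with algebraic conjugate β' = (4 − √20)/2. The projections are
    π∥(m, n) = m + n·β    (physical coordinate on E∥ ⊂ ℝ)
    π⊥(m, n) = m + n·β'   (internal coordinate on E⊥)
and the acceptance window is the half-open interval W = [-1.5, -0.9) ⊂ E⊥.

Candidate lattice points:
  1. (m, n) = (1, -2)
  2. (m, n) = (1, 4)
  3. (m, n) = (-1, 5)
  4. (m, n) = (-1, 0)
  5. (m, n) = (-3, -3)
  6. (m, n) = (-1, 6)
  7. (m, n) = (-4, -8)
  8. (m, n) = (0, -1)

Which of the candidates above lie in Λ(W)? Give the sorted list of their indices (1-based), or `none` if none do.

β' = (4−√20)/2 ≈ -0.2361.
#1 (1,-2): internal coord 1 + (-2)·β' = +1.4721; +1.4721 ∉ [-1.5, -0.9) → out
#2 (1,4): internal coord 1 + (4)·β' = +0.0557; +0.0557 ∉ [-1.5, -0.9) → out
#3 (-1,5): internal coord -1 + (5)·β' = -2.1803; -2.1803 ∉ [-1.5, -0.9) → out
#4 (-1,0): internal coord -1 + (0)·β' = -1.0000; -1.0000 ∈ [-1.5, -0.9) → IN Λ
#5 (-3,-3): internal coord -3 + (-3)·β' = -2.2918; -2.2918 ∉ [-1.5, -0.9) → out
#6 (-1,6): internal coord -1 + (6)·β' = -2.4164; -2.4164 ∉ [-1.5, -0.9) → out
#7 (-4,-8): internal coord -4 + (-8)·β' = -2.1115; -2.1115 ∉ [-1.5, -0.9) → out
#8 (0,-1): internal coord 0 + (-1)·β' = +0.2361; +0.2361 ∉ [-1.5, -0.9) → out

4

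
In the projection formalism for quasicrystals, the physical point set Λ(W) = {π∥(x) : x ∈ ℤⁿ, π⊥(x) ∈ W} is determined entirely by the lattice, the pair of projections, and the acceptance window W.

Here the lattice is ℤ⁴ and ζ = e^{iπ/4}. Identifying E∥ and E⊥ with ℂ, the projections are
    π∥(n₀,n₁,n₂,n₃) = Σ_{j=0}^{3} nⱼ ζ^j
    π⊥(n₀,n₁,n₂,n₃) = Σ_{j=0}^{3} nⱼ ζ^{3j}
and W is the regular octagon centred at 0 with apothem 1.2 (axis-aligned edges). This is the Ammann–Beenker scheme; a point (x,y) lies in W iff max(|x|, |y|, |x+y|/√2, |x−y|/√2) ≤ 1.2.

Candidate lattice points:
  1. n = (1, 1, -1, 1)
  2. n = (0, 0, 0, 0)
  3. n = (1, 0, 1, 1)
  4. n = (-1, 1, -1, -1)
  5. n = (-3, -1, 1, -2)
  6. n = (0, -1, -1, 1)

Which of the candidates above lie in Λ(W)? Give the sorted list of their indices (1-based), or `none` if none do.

2

Internal map: ζ^{3j} for j=0..3 gives (1,0), (−√2/2,√2/2), (0,−1), (√2/2,√2/2).
candidate 1: n = (1, 1, -1, 1) → π⊥ ≈ (+1.000000, +2.414214); max(|x|,|y|,|x±y|/√2) = 2.414214 > 1.2 ⇒ ∉ W
candidate 2: n = (0, 0, 0, 0) → π⊥ ≈ (+0.000000, +0.000000); max(|x|,|y|,|x±y|/√2) = 0.000000 ≤ 1.2 ⇒ ∈ W
candidate 3: n = (1, 0, 1, 1) → π⊥ ≈ (+1.707107, -0.292893); max(|x|,|y|,|x±y|/√2) = 1.707107 > 1.2 ⇒ ∉ W
candidate 4: n = (-1, 1, -1, -1) → π⊥ ≈ (-2.414214, +1.000000); max(|x|,|y|,|x±y|/√2) = 2.414214 > 1.2 ⇒ ∉ W
candidate 5: n = (-3, -1, 1, -2) → π⊥ ≈ (-3.707107, -3.121320); max(|x|,|y|,|x±y|/√2) = 4.828427 > 1.2 ⇒ ∉ W
candidate 6: n = (0, -1, -1, 1) → π⊥ ≈ (+1.414214, +1.000000); max(|x|,|y|,|x±y|/√2) = 1.707107 > 1.2 ⇒ ∉ W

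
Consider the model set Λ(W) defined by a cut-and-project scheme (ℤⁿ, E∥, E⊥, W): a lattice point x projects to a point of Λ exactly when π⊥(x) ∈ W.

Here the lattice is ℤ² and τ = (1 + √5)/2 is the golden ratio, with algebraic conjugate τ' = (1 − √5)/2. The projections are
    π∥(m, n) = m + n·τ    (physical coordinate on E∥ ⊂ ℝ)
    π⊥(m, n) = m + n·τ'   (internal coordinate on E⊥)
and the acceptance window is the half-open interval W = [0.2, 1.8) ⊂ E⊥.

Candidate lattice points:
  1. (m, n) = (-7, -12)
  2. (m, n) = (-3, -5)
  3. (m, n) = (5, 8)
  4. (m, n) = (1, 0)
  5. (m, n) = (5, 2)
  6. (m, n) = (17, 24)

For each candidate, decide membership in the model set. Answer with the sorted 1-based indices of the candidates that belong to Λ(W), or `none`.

1, 4

τ' = (1−√5)/2 ≈ -0.6180.
[1] lift (-7,-12): star map gives 0.4164; window check 0.2 ≤ 0.4164 < 1.8 is true → IN Λ
[2] lift (-3,-5): star map gives 0.0902; window check 0.2 ≤ 0.0902 < 1.8 is false → out
[3] lift (5,8): star map gives 0.0557; window check 0.2 ≤ 0.0557 < 1.8 is false → out
[4] lift (1,0): star map gives 1.0000; window check 0.2 ≤ 1.0000 < 1.8 is true → IN Λ
[5] lift (5,2): star map gives 3.7639; window check 0.2 ≤ 3.7639 < 1.8 is false → out
[6] lift (17,24): star map gives 2.1672; window check 0.2 ≤ 2.1672 < 1.8 is false → out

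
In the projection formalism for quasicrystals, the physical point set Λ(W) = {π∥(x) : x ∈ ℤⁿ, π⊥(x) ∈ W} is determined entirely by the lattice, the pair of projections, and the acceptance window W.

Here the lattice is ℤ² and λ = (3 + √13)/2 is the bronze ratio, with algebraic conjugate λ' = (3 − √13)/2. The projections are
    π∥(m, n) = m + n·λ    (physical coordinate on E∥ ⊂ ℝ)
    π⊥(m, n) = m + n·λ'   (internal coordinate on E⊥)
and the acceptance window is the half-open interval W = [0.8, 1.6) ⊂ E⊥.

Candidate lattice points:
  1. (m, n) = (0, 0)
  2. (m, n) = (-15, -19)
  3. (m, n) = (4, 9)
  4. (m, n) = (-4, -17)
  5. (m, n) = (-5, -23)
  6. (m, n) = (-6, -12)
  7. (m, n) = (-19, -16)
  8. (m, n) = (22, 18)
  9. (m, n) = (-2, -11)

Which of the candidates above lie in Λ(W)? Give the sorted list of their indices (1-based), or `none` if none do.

Numerically λ ≈ 3.302776 and λ' = −1/λ ≈ -0.302776.
[1] lift (0,0): star map gives 0.000000; window check 0.8 ≤ 0.000000 < 1.6 is false → out
[2] lift (-15,-19): star map gives -9.247263; window check 0.8 ≤ -9.247263 < 1.6 is false → out
[3] lift (4,9): star map gives 1.275019; window check 0.8 ≤ 1.275019 < 1.6 is true → IN Λ
[4] lift (-4,-17): star map gives 1.147186; window check 0.8 ≤ 1.147186 < 1.6 is true → IN Λ
[5] lift (-5,-23): star map gives 1.963840; window check 0.8 ≤ 1.963840 < 1.6 is false → out
[6] lift (-6,-12): star map gives -2.366692; window check 0.8 ≤ -2.366692 < 1.6 is false → out
[7] lift (-19,-16): star map gives -14.155590; window check 0.8 ≤ -14.155590 < 1.6 is false → out
[8] lift (22,18): star map gives 16.550039; window check 0.8 ≤ 16.550039 < 1.6 is false → out
[9] lift (-2,-11): star map gives 1.330532; window check 0.8 ≤ 1.330532 < 1.6 is true → IN Λ

3, 4, 9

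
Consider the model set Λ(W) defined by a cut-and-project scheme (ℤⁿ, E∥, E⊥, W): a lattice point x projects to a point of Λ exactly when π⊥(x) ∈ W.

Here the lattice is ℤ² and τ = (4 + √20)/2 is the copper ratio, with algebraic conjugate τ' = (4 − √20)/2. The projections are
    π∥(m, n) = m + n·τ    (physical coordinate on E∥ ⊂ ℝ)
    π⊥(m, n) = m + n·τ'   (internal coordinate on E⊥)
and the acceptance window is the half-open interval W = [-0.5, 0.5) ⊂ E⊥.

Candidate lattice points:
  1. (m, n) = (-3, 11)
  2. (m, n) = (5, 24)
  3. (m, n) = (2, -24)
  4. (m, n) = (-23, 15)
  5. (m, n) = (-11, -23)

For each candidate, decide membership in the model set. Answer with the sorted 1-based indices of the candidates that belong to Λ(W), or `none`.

none

Compute τ' = (4−√20)/2 = -0.2361, so π⊥(m,n) = m -0.2361·n.
candidate 1: (m,n)=(-3,11) → π∥ = -3+11·τ ≈ 43.5967, π⊥ = -3+11·τ' ≈ -5.5967 ∉ [-0.5, 0.5) ⇒ out
candidate 2: (m,n)=(5,24) → π∥ = 5+24·τ ≈ 106.6656, π⊥ = 5+24·τ' ≈ -0.6656 ∉ [-0.5, 0.5) ⇒ out
candidate 3: (m,n)=(2,-24) → π∥ = 2-24·τ ≈ -99.6656, π⊥ = 2-24·τ' ≈ 7.6656 ∉ [-0.5, 0.5) ⇒ out
candidate 4: (m,n)=(-23,15) → π∥ = -23+15·τ ≈ 40.5410, π⊥ = -23+15·τ' ≈ -26.5410 ∉ [-0.5, 0.5) ⇒ out
candidate 5: (m,n)=(-11,-23) → π∥ = -11-23·τ ≈ -108.4296, π⊥ = -11-23·τ' ≈ -5.5704 ∉ [-0.5, 0.5) ⇒ out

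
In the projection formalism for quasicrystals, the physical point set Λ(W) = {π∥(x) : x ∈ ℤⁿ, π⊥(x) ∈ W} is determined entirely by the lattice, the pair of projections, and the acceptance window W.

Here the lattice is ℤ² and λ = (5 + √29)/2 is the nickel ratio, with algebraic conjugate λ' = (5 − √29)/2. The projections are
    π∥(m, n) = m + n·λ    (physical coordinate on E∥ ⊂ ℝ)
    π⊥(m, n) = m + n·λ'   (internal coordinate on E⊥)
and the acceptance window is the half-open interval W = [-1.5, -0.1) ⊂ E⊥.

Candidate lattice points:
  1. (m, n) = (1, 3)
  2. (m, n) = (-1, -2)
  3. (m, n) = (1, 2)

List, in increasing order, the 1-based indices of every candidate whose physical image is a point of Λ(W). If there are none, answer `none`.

2

λ' = (5−√29)/2 ≈ -0.19258.
#1 (1,3): internal coord 1 + (3)·λ' = +0.42225; +0.42225 ∉ [-1.5, -0.1) → out
#2 (-1,-2): internal coord -1 + (-2)·λ' = -0.61484; -0.61484 ∈ [-1.5, -0.1) → IN Λ
#3 (1,2): internal coord 1 + (2)·λ' = +0.61484; +0.61484 ∉ [-1.5, -0.1) → out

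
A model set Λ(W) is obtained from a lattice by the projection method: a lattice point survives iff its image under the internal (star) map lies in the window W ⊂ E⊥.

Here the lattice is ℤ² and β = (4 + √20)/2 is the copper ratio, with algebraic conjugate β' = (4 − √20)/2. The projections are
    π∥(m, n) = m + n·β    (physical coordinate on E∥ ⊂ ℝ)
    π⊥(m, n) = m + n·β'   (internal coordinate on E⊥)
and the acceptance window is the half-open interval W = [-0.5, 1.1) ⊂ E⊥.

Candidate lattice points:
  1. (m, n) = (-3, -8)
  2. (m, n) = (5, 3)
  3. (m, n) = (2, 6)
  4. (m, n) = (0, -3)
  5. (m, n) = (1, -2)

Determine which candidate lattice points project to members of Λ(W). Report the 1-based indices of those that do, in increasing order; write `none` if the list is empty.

β' = (4−√20)/2 ≈ -0.236068.
[1] lift (-3,-8): star map gives -1.111456; window check -0.5 ≤ -1.111456 < 1.1 is false → out
[2] lift (5,3): star map gives 4.291796; window check -0.5 ≤ 4.291796 < 1.1 is false → out
[3] lift (2,6): star map gives 0.583592; window check -0.5 ≤ 0.583592 < 1.1 is true → IN Λ
[4] lift (0,-3): star map gives 0.708204; window check -0.5 ≤ 0.708204 < 1.1 is true → IN Λ
[5] lift (1,-2): star map gives 1.472136; window check -0.5 ≤ 1.472136 < 1.1 is false → out

3, 4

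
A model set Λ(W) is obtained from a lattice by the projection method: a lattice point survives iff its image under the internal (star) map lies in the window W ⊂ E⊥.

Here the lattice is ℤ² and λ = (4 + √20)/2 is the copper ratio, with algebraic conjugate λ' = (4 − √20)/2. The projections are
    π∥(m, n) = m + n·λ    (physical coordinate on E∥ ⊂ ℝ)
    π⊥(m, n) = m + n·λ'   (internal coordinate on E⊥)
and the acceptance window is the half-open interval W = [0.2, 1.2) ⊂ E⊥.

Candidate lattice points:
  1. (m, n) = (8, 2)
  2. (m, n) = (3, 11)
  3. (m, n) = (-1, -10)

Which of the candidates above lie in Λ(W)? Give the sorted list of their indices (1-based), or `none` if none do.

Compute λ' = (4−√20)/2 = -0.236068, so π⊥(m,n) = m -0.236068·n.
candidate 1: (m,n)=(8,2) → π∥ = 8+2·λ ≈ 16.472136, π⊥ = 8+2·λ' ≈ 7.527864 ∉ [0.2, 1.2) ⇒ out
candidate 2: (m,n)=(3,11) → π∥ = 3+11·λ ≈ 49.596748, π⊥ = 3+11·λ' ≈ 0.403252 ∈ [0.2, 1.2) ⇒ IN Λ
candidate 3: (m,n)=(-1,-10) → π∥ = -1-10·λ ≈ -43.360680, π⊥ = -1-10·λ' ≈ 1.360680 ∉ [0.2, 1.2) ⇒ out

2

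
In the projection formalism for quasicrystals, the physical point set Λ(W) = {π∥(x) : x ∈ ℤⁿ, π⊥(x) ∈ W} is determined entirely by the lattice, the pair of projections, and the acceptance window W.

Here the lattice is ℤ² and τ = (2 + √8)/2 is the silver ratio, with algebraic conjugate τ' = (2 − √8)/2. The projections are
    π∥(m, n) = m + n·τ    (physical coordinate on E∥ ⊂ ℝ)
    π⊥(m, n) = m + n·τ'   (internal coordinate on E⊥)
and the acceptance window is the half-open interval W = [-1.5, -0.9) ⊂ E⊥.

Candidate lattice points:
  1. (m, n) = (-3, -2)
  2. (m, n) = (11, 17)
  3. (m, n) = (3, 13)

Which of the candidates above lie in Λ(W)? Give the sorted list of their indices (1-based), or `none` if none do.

τ' = (2−√8)/2 ≈ -0.4142.
[1] lift (-3,-2): star map gives -2.1716; window check -1.5 ≤ -2.1716 < -0.9 is false → out
[2] lift (11,17): star map gives 3.9584; window check -1.5 ≤ 3.9584 < -0.9 is false → out
[3] lift (3,13): star map gives -2.3848; window check -1.5 ≤ -2.3848 < -0.9 is false → out

none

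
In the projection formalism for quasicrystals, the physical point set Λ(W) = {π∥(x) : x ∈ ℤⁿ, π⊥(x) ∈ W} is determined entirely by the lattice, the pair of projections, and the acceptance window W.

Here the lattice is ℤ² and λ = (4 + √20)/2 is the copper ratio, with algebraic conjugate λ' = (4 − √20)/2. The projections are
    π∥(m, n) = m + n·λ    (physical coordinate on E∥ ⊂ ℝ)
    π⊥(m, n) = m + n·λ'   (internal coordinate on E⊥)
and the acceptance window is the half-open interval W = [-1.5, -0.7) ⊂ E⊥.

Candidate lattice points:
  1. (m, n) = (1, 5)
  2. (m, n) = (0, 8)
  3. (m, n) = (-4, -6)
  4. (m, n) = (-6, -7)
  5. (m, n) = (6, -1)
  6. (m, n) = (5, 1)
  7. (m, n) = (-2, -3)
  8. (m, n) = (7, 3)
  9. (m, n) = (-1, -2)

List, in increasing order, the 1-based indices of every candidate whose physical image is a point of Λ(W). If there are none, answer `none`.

λ' = (4−√20)/2 ≈ -0.2361.
[1] lift (1,5): star map gives -0.1803; window check -1.5 ≤ -0.1803 < -0.7 is false → out
[2] lift (0,8): star map gives -1.8885; window check -1.5 ≤ -1.8885 < -0.7 is false → out
[3] lift (-4,-6): star map gives -2.5836; window check -1.5 ≤ -2.5836 < -0.7 is false → out
[4] lift (-6,-7): star map gives -4.3475; window check -1.5 ≤ -4.3475 < -0.7 is false → out
[5] lift (6,-1): star map gives 6.2361; window check -1.5 ≤ 6.2361 < -0.7 is false → out
[6] lift (5,1): star map gives 4.7639; window check -1.5 ≤ 4.7639 < -0.7 is false → out
[7] lift (-2,-3): star map gives -1.2918; window check -1.5 ≤ -1.2918 < -0.7 is true → IN Λ
[8] lift (7,3): star map gives 6.2918; window check -1.5 ≤ 6.2918 < -0.7 is false → out
[9] lift (-1,-2): star map gives -0.5279; window check -1.5 ≤ -0.5279 < -0.7 is false → out

7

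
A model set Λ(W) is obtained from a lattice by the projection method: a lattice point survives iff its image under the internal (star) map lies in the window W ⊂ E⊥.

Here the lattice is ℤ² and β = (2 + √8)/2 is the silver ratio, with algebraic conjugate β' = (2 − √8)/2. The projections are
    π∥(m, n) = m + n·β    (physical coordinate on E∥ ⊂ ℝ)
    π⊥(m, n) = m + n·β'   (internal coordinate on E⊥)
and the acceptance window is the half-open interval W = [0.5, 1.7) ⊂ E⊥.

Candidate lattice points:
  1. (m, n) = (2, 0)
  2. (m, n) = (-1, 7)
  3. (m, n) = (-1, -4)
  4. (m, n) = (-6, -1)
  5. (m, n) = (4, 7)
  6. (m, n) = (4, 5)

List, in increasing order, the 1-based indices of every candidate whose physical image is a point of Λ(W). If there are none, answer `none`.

3, 5

Numerically β ≈ 2.41421 and β' = −1/β ≈ -0.41421.
#1 (2,0): internal coord 2 + (0)·β' = +2.00000; +2.00000 ∉ [0.5, 1.7) → out
#2 (-1,7): internal coord -1 + (7)·β' = -3.89949; -3.89949 ∉ [0.5, 1.7) → out
#3 (-1,-4): internal coord -1 + (-4)·β' = +0.65685; +0.65685 ∈ [0.5, 1.7) → IN Λ
#4 (-6,-1): internal coord -6 + (-1)·β' = -5.58579; -5.58579 ∉ [0.5, 1.7) → out
#5 (4,7): internal coord 4 + (7)·β' = +1.10051; +1.10051 ∈ [0.5, 1.7) → IN Λ
#6 (4,5): internal coord 4 + (5)·β' = +1.92893; +1.92893 ∉ [0.5, 1.7) → out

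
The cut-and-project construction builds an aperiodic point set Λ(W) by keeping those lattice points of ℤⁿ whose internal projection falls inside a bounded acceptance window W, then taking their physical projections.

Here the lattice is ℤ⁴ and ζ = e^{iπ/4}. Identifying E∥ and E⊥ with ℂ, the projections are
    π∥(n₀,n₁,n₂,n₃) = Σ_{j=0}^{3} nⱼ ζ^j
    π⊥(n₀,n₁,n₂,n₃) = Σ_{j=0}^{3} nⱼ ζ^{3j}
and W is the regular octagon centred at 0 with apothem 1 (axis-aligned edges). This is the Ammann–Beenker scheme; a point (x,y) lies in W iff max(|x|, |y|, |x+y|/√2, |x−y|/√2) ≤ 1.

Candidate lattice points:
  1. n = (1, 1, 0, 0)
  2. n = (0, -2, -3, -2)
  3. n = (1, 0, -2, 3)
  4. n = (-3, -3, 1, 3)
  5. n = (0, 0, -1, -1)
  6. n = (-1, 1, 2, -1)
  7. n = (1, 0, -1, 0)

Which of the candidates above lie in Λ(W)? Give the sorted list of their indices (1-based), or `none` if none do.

1, 2, 5

π⊥(n) = n₀ + n₁ζ³ + n₂ζ⁶ + n₃ζ⁹ where ζ = e^{iπ/4}.
#1 (1, 1, 0, 0): internal (0.29289, 0.70711); octagon support 0.70711 vs apothem 1 → ∈ W
#2 (0, -2, -3, -2): internal (0.00000, 0.17157); octagon support 0.17157 vs apothem 1 → ∈ W
#3 (1, 0, -2, 3): internal (3.12132, 4.12132); octagon support 5.12132 vs apothem 1 → ∉ W
#4 (-3, -3, 1, 3): internal (1.24264, -1.00000); octagon support 1.58579 vs apothem 1 → ∉ W
#5 (0, 0, -1, -1): internal (-0.70711, 0.29289); octagon support 0.70711 vs apothem 1 → ∈ W
#6 (-1, 1, 2, -1): internal (-2.41421, -2.00000); octagon support 3.12132 vs apothem 1 → ∉ W
#7 (1, 0, -1, 0): internal (1.00000, 1.00000); octagon support 1.41421 vs apothem 1 → ∉ W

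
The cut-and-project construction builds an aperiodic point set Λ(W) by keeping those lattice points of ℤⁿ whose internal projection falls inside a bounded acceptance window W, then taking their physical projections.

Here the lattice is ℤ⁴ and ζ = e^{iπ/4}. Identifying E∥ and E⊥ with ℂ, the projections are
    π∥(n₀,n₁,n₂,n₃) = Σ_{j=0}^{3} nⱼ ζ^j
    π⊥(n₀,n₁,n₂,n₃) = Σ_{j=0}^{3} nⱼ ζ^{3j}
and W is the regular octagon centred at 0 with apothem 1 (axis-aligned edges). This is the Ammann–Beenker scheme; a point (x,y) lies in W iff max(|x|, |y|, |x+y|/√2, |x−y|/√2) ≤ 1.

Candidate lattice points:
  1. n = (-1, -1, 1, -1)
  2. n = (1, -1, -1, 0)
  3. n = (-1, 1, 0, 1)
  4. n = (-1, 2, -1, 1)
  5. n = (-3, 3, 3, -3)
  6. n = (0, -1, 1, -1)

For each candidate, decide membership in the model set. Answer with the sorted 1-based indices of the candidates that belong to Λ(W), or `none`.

none

π⊥(n) = n₀ + n₁ζ³ + n₂ζ⁶ + n₃ζ⁹ where ζ = e^{iπ/4}.
#1 (-1, -1, 1, -1): internal (-1.0000, -2.4142); octagon support 2.4142 vs apothem 1 → ∉ W
#2 (1, -1, -1, 0): internal (1.7071, 0.2929); octagon support 1.7071 vs apothem 1 → ∉ W
#3 (-1, 1, 0, 1): internal (-1.0000, 1.4142); octagon support 1.7071 vs apothem 1 → ∉ W
#4 (-1, 2, -1, 1): internal (-1.7071, 3.1213); octagon support 3.4142 vs apothem 1 → ∉ W
#5 (-3, 3, 3, -3): internal (-7.2426, -3.0000); octagon support 7.2426 vs apothem 1 → ∉ W
#6 (0, -1, 1, -1): internal (0.0000, -2.4142); octagon support 2.4142 vs apothem 1 → ∉ W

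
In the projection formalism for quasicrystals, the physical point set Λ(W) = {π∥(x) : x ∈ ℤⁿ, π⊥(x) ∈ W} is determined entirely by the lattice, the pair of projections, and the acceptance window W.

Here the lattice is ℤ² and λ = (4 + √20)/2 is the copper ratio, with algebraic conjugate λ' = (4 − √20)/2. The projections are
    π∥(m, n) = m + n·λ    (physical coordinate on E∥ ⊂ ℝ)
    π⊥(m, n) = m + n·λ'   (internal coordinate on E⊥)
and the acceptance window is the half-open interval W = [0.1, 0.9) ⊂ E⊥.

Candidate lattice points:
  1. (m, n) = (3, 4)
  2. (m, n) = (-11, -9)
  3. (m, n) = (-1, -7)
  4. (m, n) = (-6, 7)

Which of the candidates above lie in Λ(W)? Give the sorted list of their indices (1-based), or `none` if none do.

3

Numerically λ ≈ 4.23607 and λ' = −1/λ ≈ -0.23607.
candidate 1: (m,n)=(3,4) → π∥ = 3+4·λ ≈ 19.94427, π⊥ = 3+4·λ' ≈ 2.05573 ∉ [0.1, 0.9) ⇒ out
candidate 2: (m,n)=(-11,-9) → π∥ = -11-9·λ ≈ -49.12461, π⊥ = -11-9·λ' ≈ -8.87539 ∉ [0.1, 0.9) ⇒ out
candidate 3: (m,n)=(-1,-7) → π∥ = -1-7·λ ≈ -30.65248, π⊥ = -1-7·λ' ≈ 0.65248 ∈ [0.1, 0.9) ⇒ IN Λ
candidate 4: (m,n)=(-6,7) → π∥ = -6+7·λ ≈ 23.65248, π⊥ = -6+7·λ' ≈ -7.65248 ∉ [0.1, 0.9) ⇒ out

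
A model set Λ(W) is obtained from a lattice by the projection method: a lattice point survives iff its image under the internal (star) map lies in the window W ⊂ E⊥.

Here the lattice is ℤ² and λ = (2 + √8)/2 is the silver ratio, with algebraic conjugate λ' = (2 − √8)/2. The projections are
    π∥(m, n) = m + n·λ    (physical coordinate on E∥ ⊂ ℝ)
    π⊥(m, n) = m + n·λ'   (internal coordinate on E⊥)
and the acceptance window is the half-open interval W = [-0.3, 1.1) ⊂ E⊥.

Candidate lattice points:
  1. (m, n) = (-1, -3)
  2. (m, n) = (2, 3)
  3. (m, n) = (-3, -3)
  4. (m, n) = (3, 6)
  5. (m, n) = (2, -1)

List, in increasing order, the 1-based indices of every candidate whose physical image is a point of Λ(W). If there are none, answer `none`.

λ' = (2−√8)/2 ≈ -0.4142.
candidate 1: (m,n)=(-1,-3) → π∥ = -1-3·λ ≈ -8.2426, π⊥ = -1-3·λ' ≈ 0.2426 ∈ [-0.3, 1.1) ⇒ IN Λ
candidate 2: (m,n)=(2,3) → π∥ = 2+3·λ ≈ 9.2426, π⊥ = 2+3·λ' ≈ 0.7574 ∈ [-0.3, 1.1) ⇒ IN Λ
candidate 3: (m,n)=(-3,-3) → π∥ = -3-3·λ ≈ -10.2426, π⊥ = -3-3·λ' ≈ -1.7574 ∉ [-0.3, 1.1) ⇒ out
candidate 4: (m,n)=(3,6) → π∥ = 3+6·λ ≈ 17.4853, π⊥ = 3+6·λ' ≈ 0.5147 ∈ [-0.3, 1.1) ⇒ IN Λ
candidate 5: (m,n)=(2,-1) → π∥ = 2-1·λ ≈ -0.4142, π⊥ = 2-1·λ' ≈ 2.4142 ∉ [-0.3, 1.1) ⇒ out

1, 2, 4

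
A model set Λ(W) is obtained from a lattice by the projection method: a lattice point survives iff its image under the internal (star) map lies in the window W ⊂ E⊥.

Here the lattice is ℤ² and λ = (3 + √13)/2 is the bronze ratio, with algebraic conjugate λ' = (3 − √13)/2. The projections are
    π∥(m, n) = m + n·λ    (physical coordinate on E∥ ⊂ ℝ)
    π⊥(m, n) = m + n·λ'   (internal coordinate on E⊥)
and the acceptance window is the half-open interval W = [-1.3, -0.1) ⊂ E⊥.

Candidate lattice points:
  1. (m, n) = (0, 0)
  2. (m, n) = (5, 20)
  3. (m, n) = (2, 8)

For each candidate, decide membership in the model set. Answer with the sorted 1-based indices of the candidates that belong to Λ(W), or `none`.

2, 3

Compute λ' = (3−√13)/2 = -0.3028, so π⊥(m,n) = m -0.3028·n.
candidate 1: (m,n)=(0,0) → π∥ = 0+0·λ ≈ 0.0000, π⊥ = 0+0·λ' ≈ 0.0000 ∉ [-1.3, -0.1) ⇒ out
candidate 2: (m,n)=(5,20) → π∥ = 5+20·λ ≈ 71.0555, π⊥ = 5+20·λ' ≈ -1.0555 ∈ [-1.3, -0.1) ⇒ IN Λ
candidate 3: (m,n)=(2,8) → π∥ = 2+8·λ ≈ 28.4222, π⊥ = 2+8·λ' ≈ -0.4222 ∈ [-1.3, -0.1) ⇒ IN Λ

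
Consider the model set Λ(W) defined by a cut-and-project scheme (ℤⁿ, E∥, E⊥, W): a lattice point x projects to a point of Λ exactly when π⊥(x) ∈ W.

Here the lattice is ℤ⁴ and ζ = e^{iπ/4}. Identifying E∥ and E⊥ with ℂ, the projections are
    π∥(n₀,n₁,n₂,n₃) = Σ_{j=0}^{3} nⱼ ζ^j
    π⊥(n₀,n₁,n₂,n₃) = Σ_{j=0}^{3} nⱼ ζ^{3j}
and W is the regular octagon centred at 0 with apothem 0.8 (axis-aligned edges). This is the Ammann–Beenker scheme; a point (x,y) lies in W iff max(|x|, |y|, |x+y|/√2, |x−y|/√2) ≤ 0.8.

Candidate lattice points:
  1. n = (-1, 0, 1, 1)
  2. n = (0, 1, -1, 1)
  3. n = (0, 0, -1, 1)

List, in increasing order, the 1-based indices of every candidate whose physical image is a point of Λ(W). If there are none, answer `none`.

1

Internal map: ζ^{3j} for j=0..3 gives (1,0), (−√2/2,√2/2), (0,−1), (√2/2,√2/2).
#1 (-1, 0, 1, 1): internal (-0.292893, -0.292893); octagon support 0.414214 vs apothem 0.8 → ∈ W
#2 (0, 1, -1, 1): internal (0.000000, 2.414214); octagon support 2.414214 vs apothem 0.8 → ∉ W
#3 (0, 0, -1, 1): internal (0.707107, 1.707107); octagon support 1.707107 vs apothem 0.8 → ∉ W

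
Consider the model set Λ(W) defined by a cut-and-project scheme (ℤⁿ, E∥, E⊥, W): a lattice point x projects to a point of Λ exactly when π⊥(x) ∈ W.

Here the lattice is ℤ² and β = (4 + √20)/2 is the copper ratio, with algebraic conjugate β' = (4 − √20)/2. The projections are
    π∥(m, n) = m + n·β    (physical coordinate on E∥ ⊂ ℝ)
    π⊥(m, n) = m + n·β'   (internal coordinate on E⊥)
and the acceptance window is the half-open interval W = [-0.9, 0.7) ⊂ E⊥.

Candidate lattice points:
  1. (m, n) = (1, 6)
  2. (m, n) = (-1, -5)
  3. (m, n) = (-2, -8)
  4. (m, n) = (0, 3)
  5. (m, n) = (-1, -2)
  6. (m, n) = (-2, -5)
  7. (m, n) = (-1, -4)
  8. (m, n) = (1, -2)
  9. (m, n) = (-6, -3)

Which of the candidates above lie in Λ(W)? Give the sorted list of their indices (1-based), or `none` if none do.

1, 2, 3, 4, 5, 6, 7

β' = (4−√20)/2 ≈ -0.2361.
#1 (1,6): internal coord 1 + (6)·β' = -0.4164; -0.4164 ∈ [-0.9, 0.7) → IN Λ
#2 (-1,-5): internal coord -1 + (-5)·β' = +0.1803; +0.1803 ∈ [-0.9, 0.7) → IN Λ
#3 (-2,-8): internal coord -2 + (-8)·β' = -0.1115; -0.1115 ∈ [-0.9, 0.7) → IN Λ
#4 (0,3): internal coord 0 + (3)·β' = -0.7082; -0.7082 ∈ [-0.9, 0.7) → IN Λ
#5 (-1,-2): internal coord -1 + (-2)·β' = -0.5279; -0.5279 ∈ [-0.9, 0.7) → IN Λ
#6 (-2,-5): internal coord -2 + (-5)·β' = -0.8197; -0.8197 ∈ [-0.9, 0.7) → IN Λ
#7 (-1,-4): internal coord -1 + (-4)·β' = -0.0557; -0.0557 ∈ [-0.9, 0.7) → IN Λ
#8 (1,-2): internal coord 1 + (-2)·β' = +1.4721; +1.4721 ∉ [-0.9, 0.7) → out
#9 (-6,-3): internal coord -6 + (-3)·β' = -5.2918; -5.2918 ∉ [-0.9, 0.7) → out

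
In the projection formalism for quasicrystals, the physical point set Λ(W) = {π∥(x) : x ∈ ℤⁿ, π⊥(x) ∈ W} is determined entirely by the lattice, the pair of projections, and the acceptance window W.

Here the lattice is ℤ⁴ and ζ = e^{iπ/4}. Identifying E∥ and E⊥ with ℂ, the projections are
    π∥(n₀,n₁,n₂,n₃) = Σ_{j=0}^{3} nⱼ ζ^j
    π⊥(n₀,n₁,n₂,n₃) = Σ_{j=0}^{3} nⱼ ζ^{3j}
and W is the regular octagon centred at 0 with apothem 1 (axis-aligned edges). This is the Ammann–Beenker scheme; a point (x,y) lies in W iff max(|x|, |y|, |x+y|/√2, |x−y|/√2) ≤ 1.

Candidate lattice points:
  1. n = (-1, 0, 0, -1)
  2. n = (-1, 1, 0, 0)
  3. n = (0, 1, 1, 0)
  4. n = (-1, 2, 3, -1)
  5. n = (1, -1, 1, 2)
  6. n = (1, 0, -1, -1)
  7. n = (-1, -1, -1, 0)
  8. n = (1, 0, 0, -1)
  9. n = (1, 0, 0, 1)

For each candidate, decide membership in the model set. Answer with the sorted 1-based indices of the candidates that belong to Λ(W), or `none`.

π⊥(n) = n₀ + n₁ζ³ + n₂ζ⁶ + n₃ζ⁹ where ζ = e^{iπ/4}.
candidate 1: n = (-1, 0, 0, -1) → π⊥ ≈ (-1.7071, -0.7071); max(|x|,|y|,|x±y|/√2) = 1.7071 > 1 ⇒ ∉ W
candidate 2: n = (-1, 1, 0, 0) → π⊥ ≈ (-1.7071, +0.7071); max(|x|,|y|,|x±y|/√2) = 1.7071 > 1 ⇒ ∉ W
candidate 3: n = (0, 1, 1, 0) → π⊥ ≈ (-0.7071, -0.2929); max(|x|,|y|,|x±y|/√2) = 0.7071 ≤ 1 ⇒ ∈ W
candidate 4: n = (-1, 2, 3, -1) → π⊥ ≈ (-3.1213, -2.2929); max(|x|,|y|,|x±y|/√2) = 3.8284 > 1 ⇒ ∉ W
candidate 5: n = (1, -1, 1, 2) → π⊥ ≈ (+3.1213, -0.2929); max(|x|,|y|,|x±y|/√2) = 3.1213 > 1 ⇒ ∉ W
candidate 6: n = (1, 0, -1, -1) → π⊥ ≈ (+0.2929, +0.2929); max(|x|,|y|,|x±y|/√2) = 0.4142 ≤ 1 ⇒ ∈ W
candidate 7: n = (-1, -1, -1, 0) → π⊥ ≈ (-0.2929, +0.2929); max(|x|,|y|,|x±y|/√2) = 0.4142 ≤ 1 ⇒ ∈ W
candidate 8: n = (1, 0, 0, -1) → π⊥ ≈ (+0.2929, -0.7071); max(|x|,|y|,|x±y|/√2) = 0.7071 ≤ 1 ⇒ ∈ W
candidate 9: n = (1, 0, 0, 1) → π⊥ ≈ (+1.7071, +0.7071); max(|x|,|y|,|x±y|/√2) = 1.7071 > 1 ⇒ ∉ W

3, 6, 7, 8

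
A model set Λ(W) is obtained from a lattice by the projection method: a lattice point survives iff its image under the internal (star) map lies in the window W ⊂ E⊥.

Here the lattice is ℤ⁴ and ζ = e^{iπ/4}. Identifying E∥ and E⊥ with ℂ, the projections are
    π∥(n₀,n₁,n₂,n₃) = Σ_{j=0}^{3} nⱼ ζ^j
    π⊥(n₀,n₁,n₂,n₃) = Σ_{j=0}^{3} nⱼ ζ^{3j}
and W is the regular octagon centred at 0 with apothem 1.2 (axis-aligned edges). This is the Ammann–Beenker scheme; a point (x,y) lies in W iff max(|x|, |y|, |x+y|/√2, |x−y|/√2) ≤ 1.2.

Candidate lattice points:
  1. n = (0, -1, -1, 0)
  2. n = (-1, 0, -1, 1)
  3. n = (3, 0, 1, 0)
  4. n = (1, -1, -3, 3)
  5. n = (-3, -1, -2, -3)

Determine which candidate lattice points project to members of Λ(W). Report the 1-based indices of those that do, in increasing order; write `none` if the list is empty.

1

With ζ = e^{iπ/4} the internal vectors are ζ^0,ζ^3,ζ^6,ζ^9.
#1 (0, -1, -1, 0): internal (0.70711, 0.29289); octagon support 0.70711 vs apothem 1.2 → ∈ W
#2 (-1, 0, -1, 1): internal (-0.29289, 1.70711); octagon support 1.70711 vs apothem 1.2 → ∉ W
#3 (3, 0, 1, 0): internal (3.00000, -1.00000); octagon support 3.00000 vs apothem 1.2 → ∉ W
#4 (1, -1, -3, 3): internal (3.82843, 4.41421); octagon support 5.82843 vs apothem 1.2 → ∉ W
#5 (-3, -1, -2, -3): internal (-4.41421, -0.82843); octagon support 4.41421 vs apothem 1.2 → ∉ W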